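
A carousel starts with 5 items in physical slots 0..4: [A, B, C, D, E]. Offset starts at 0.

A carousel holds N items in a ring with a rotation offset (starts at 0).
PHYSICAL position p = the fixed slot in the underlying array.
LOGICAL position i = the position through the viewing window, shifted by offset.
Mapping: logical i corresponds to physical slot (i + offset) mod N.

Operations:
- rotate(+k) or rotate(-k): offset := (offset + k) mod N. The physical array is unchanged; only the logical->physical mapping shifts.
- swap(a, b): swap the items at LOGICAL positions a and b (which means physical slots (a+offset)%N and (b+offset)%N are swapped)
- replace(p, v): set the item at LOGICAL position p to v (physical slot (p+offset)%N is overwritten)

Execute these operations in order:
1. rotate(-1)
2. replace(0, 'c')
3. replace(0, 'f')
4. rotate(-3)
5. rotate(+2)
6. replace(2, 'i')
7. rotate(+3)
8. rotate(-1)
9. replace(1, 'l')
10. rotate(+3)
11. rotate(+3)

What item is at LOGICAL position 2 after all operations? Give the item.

Answer: D

Derivation:
After op 1 (rotate(-1)): offset=4, physical=[A,B,C,D,E], logical=[E,A,B,C,D]
After op 2 (replace(0, 'c')): offset=4, physical=[A,B,C,D,c], logical=[c,A,B,C,D]
After op 3 (replace(0, 'f')): offset=4, physical=[A,B,C,D,f], logical=[f,A,B,C,D]
After op 4 (rotate(-3)): offset=1, physical=[A,B,C,D,f], logical=[B,C,D,f,A]
After op 5 (rotate(+2)): offset=3, physical=[A,B,C,D,f], logical=[D,f,A,B,C]
After op 6 (replace(2, 'i')): offset=3, physical=[i,B,C,D,f], logical=[D,f,i,B,C]
After op 7 (rotate(+3)): offset=1, physical=[i,B,C,D,f], logical=[B,C,D,f,i]
After op 8 (rotate(-1)): offset=0, physical=[i,B,C,D,f], logical=[i,B,C,D,f]
After op 9 (replace(1, 'l')): offset=0, physical=[i,l,C,D,f], logical=[i,l,C,D,f]
After op 10 (rotate(+3)): offset=3, physical=[i,l,C,D,f], logical=[D,f,i,l,C]
After op 11 (rotate(+3)): offset=1, physical=[i,l,C,D,f], logical=[l,C,D,f,i]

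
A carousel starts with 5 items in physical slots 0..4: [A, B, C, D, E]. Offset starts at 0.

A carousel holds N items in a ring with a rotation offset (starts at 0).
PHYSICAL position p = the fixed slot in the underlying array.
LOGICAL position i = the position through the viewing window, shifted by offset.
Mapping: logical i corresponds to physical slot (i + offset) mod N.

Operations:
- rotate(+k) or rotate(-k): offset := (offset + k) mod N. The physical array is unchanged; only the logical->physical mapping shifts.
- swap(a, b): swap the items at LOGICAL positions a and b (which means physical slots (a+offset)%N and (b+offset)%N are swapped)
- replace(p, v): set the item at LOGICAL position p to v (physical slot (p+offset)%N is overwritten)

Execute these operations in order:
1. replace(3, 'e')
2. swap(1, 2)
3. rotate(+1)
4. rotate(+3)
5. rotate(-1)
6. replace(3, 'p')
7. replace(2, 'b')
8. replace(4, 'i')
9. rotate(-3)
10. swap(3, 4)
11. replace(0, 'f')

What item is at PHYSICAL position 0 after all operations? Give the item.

Answer: f

Derivation:
After op 1 (replace(3, 'e')): offset=0, physical=[A,B,C,e,E], logical=[A,B,C,e,E]
After op 2 (swap(1, 2)): offset=0, physical=[A,C,B,e,E], logical=[A,C,B,e,E]
After op 3 (rotate(+1)): offset=1, physical=[A,C,B,e,E], logical=[C,B,e,E,A]
After op 4 (rotate(+3)): offset=4, physical=[A,C,B,e,E], logical=[E,A,C,B,e]
After op 5 (rotate(-1)): offset=3, physical=[A,C,B,e,E], logical=[e,E,A,C,B]
After op 6 (replace(3, 'p')): offset=3, physical=[A,p,B,e,E], logical=[e,E,A,p,B]
After op 7 (replace(2, 'b')): offset=3, physical=[b,p,B,e,E], logical=[e,E,b,p,B]
After op 8 (replace(4, 'i')): offset=3, physical=[b,p,i,e,E], logical=[e,E,b,p,i]
After op 9 (rotate(-3)): offset=0, physical=[b,p,i,e,E], logical=[b,p,i,e,E]
After op 10 (swap(3, 4)): offset=0, physical=[b,p,i,E,e], logical=[b,p,i,E,e]
After op 11 (replace(0, 'f')): offset=0, physical=[f,p,i,E,e], logical=[f,p,i,E,e]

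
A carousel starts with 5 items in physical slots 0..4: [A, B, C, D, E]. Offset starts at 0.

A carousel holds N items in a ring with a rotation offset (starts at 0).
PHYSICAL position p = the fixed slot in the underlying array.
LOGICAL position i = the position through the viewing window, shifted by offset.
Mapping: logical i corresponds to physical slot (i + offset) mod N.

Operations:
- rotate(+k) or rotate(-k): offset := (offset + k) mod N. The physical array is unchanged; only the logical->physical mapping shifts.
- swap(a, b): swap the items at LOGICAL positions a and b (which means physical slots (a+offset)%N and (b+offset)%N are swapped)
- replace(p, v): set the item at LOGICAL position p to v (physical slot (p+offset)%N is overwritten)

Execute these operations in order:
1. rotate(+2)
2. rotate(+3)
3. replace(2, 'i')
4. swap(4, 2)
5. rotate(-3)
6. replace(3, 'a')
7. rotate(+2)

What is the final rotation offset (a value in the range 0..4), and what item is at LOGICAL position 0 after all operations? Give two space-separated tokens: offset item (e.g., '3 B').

Answer: 4 i

Derivation:
After op 1 (rotate(+2)): offset=2, physical=[A,B,C,D,E], logical=[C,D,E,A,B]
After op 2 (rotate(+3)): offset=0, physical=[A,B,C,D,E], logical=[A,B,C,D,E]
After op 3 (replace(2, 'i')): offset=0, physical=[A,B,i,D,E], logical=[A,B,i,D,E]
After op 4 (swap(4, 2)): offset=0, physical=[A,B,E,D,i], logical=[A,B,E,D,i]
After op 5 (rotate(-3)): offset=2, physical=[A,B,E,D,i], logical=[E,D,i,A,B]
After op 6 (replace(3, 'a')): offset=2, physical=[a,B,E,D,i], logical=[E,D,i,a,B]
After op 7 (rotate(+2)): offset=4, physical=[a,B,E,D,i], logical=[i,a,B,E,D]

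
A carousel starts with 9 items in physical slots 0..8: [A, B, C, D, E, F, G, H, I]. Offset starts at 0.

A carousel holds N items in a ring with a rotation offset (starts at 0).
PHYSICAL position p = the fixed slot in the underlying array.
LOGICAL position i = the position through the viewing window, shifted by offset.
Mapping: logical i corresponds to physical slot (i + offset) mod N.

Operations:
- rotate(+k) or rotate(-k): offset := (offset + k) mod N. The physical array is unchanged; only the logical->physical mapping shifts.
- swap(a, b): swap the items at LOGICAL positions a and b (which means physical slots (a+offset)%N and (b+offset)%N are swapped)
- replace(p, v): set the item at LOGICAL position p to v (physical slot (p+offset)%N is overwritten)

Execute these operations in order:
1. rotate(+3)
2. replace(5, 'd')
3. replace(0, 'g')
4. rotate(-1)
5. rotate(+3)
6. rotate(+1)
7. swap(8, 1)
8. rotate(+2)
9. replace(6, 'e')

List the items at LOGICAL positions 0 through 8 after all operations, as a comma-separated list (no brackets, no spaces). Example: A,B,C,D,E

After op 1 (rotate(+3)): offset=3, physical=[A,B,C,D,E,F,G,H,I], logical=[D,E,F,G,H,I,A,B,C]
After op 2 (replace(5, 'd')): offset=3, physical=[A,B,C,D,E,F,G,H,d], logical=[D,E,F,G,H,d,A,B,C]
After op 3 (replace(0, 'g')): offset=3, physical=[A,B,C,g,E,F,G,H,d], logical=[g,E,F,G,H,d,A,B,C]
After op 4 (rotate(-1)): offset=2, physical=[A,B,C,g,E,F,G,H,d], logical=[C,g,E,F,G,H,d,A,B]
After op 5 (rotate(+3)): offset=5, physical=[A,B,C,g,E,F,G,H,d], logical=[F,G,H,d,A,B,C,g,E]
After op 6 (rotate(+1)): offset=6, physical=[A,B,C,g,E,F,G,H,d], logical=[G,H,d,A,B,C,g,E,F]
After op 7 (swap(8, 1)): offset=6, physical=[A,B,C,g,E,H,G,F,d], logical=[G,F,d,A,B,C,g,E,H]
After op 8 (rotate(+2)): offset=8, physical=[A,B,C,g,E,H,G,F,d], logical=[d,A,B,C,g,E,H,G,F]
After op 9 (replace(6, 'e')): offset=8, physical=[A,B,C,g,E,e,G,F,d], logical=[d,A,B,C,g,E,e,G,F]

Answer: d,A,B,C,g,E,e,G,F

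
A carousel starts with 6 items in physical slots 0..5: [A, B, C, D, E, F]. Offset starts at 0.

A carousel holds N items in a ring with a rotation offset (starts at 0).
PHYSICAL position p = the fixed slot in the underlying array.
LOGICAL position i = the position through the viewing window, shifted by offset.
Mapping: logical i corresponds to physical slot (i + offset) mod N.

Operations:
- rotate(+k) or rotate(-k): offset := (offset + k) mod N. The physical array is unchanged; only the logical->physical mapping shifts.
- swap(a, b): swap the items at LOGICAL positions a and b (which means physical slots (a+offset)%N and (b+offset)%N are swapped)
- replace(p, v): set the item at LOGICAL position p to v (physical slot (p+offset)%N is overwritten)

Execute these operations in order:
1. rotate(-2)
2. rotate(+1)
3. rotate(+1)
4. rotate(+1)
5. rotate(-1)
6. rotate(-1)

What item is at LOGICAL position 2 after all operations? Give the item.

Answer: B

Derivation:
After op 1 (rotate(-2)): offset=4, physical=[A,B,C,D,E,F], logical=[E,F,A,B,C,D]
After op 2 (rotate(+1)): offset=5, physical=[A,B,C,D,E,F], logical=[F,A,B,C,D,E]
After op 3 (rotate(+1)): offset=0, physical=[A,B,C,D,E,F], logical=[A,B,C,D,E,F]
After op 4 (rotate(+1)): offset=1, physical=[A,B,C,D,E,F], logical=[B,C,D,E,F,A]
After op 5 (rotate(-1)): offset=0, physical=[A,B,C,D,E,F], logical=[A,B,C,D,E,F]
After op 6 (rotate(-1)): offset=5, physical=[A,B,C,D,E,F], logical=[F,A,B,C,D,E]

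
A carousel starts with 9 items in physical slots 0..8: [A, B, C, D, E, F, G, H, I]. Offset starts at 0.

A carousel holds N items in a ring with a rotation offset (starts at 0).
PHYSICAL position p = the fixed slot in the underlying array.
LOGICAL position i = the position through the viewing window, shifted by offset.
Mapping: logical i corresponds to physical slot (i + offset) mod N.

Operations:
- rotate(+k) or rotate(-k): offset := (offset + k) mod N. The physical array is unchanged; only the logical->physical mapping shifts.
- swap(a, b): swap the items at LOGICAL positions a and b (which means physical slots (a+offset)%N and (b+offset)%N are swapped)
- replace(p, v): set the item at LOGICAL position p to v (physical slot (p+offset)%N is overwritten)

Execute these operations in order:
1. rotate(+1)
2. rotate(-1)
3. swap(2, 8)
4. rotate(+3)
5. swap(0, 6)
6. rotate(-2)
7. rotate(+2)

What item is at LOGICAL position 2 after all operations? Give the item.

Answer: F

Derivation:
After op 1 (rotate(+1)): offset=1, physical=[A,B,C,D,E,F,G,H,I], logical=[B,C,D,E,F,G,H,I,A]
After op 2 (rotate(-1)): offset=0, physical=[A,B,C,D,E,F,G,H,I], logical=[A,B,C,D,E,F,G,H,I]
After op 3 (swap(2, 8)): offset=0, physical=[A,B,I,D,E,F,G,H,C], logical=[A,B,I,D,E,F,G,H,C]
After op 4 (rotate(+3)): offset=3, physical=[A,B,I,D,E,F,G,H,C], logical=[D,E,F,G,H,C,A,B,I]
After op 5 (swap(0, 6)): offset=3, physical=[D,B,I,A,E,F,G,H,C], logical=[A,E,F,G,H,C,D,B,I]
After op 6 (rotate(-2)): offset=1, physical=[D,B,I,A,E,F,G,H,C], logical=[B,I,A,E,F,G,H,C,D]
After op 7 (rotate(+2)): offset=3, physical=[D,B,I,A,E,F,G,H,C], logical=[A,E,F,G,H,C,D,B,I]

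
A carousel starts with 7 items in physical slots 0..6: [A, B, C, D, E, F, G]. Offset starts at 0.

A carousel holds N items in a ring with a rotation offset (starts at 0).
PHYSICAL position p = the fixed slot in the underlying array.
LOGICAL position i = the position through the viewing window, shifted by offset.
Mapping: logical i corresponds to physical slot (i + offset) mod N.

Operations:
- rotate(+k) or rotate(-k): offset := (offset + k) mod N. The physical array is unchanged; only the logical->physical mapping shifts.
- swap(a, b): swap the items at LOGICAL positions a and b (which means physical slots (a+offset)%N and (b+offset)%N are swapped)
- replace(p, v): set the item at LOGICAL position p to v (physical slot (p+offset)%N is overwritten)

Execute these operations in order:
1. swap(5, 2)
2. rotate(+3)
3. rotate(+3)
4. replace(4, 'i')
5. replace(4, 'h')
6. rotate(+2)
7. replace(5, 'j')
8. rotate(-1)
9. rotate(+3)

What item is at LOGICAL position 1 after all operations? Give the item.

After op 1 (swap(5, 2)): offset=0, physical=[A,B,F,D,E,C,G], logical=[A,B,F,D,E,C,G]
After op 2 (rotate(+3)): offset=3, physical=[A,B,F,D,E,C,G], logical=[D,E,C,G,A,B,F]
After op 3 (rotate(+3)): offset=6, physical=[A,B,F,D,E,C,G], logical=[G,A,B,F,D,E,C]
After op 4 (replace(4, 'i')): offset=6, physical=[A,B,F,i,E,C,G], logical=[G,A,B,F,i,E,C]
After op 5 (replace(4, 'h')): offset=6, physical=[A,B,F,h,E,C,G], logical=[G,A,B,F,h,E,C]
After op 6 (rotate(+2)): offset=1, physical=[A,B,F,h,E,C,G], logical=[B,F,h,E,C,G,A]
After op 7 (replace(5, 'j')): offset=1, physical=[A,B,F,h,E,C,j], logical=[B,F,h,E,C,j,A]
After op 8 (rotate(-1)): offset=0, physical=[A,B,F,h,E,C,j], logical=[A,B,F,h,E,C,j]
After op 9 (rotate(+3)): offset=3, physical=[A,B,F,h,E,C,j], logical=[h,E,C,j,A,B,F]

Answer: E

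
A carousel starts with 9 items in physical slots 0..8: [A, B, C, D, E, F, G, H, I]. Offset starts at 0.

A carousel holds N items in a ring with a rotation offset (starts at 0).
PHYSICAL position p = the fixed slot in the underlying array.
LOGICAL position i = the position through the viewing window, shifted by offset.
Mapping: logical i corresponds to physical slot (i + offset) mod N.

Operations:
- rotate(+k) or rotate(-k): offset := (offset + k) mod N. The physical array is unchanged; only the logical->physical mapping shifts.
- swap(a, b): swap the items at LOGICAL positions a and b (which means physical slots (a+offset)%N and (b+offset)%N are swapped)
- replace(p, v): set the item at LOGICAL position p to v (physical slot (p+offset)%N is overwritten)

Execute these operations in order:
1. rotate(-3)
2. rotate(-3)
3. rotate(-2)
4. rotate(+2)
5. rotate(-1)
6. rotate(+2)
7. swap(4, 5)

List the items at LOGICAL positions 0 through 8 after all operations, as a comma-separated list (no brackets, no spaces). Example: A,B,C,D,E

Answer: E,F,G,H,A,I,B,C,D

Derivation:
After op 1 (rotate(-3)): offset=6, physical=[A,B,C,D,E,F,G,H,I], logical=[G,H,I,A,B,C,D,E,F]
After op 2 (rotate(-3)): offset=3, physical=[A,B,C,D,E,F,G,H,I], logical=[D,E,F,G,H,I,A,B,C]
After op 3 (rotate(-2)): offset=1, physical=[A,B,C,D,E,F,G,H,I], logical=[B,C,D,E,F,G,H,I,A]
After op 4 (rotate(+2)): offset=3, physical=[A,B,C,D,E,F,G,H,I], logical=[D,E,F,G,H,I,A,B,C]
After op 5 (rotate(-1)): offset=2, physical=[A,B,C,D,E,F,G,H,I], logical=[C,D,E,F,G,H,I,A,B]
After op 6 (rotate(+2)): offset=4, physical=[A,B,C,D,E,F,G,H,I], logical=[E,F,G,H,I,A,B,C,D]
After op 7 (swap(4, 5)): offset=4, physical=[I,B,C,D,E,F,G,H,A], logical=[E,F,G,H,A,I,B,C,D]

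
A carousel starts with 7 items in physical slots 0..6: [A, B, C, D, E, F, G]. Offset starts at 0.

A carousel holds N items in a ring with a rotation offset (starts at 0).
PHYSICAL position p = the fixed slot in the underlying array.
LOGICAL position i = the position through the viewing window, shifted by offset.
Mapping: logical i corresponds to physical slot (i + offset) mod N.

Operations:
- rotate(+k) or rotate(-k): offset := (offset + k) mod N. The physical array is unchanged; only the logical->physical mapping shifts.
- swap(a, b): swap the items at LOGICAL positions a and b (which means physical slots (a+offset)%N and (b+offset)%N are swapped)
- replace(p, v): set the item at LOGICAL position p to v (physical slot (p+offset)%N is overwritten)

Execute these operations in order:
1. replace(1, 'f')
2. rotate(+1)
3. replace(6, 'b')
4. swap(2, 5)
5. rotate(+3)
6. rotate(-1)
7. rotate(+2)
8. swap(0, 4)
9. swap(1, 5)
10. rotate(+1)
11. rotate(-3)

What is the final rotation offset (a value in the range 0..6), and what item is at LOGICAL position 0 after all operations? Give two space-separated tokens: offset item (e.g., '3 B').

Answer: 3 D

Derivation:
After op 1 (replace(1, 'f')): offset=0, physical=[A,f,C,D,E,F,G], logical=[A,f,C,D,E,F,G]
After op 2 (rotate(+1)): offset=1, physical=[A,f,C,D,E,F,G], logical=[f,C,D,E,F,G,A]
After op 3 (replace(6, 'b')): offset=1, physical=[b,f,C,D,E,F,G], logical=[f,C,D,E,F,G,b]
After op 4 (swap(2, 5)): offset=1, physical=[b,f,C,G,E,F,D], logical=[f,C,G,E,F,D,b]
After op 5 (rotate(+3)): offset=4, physical=[b,f,C,G,E,F,D], logical=[E,F,D,b,f,C,G]
After op 6 (rotate(-1)): offset=3, physical=[b,f,C,G,E,F,D], logical=[G,E,F,D,b,f,C]
After op 7 (rotate(+2)): offset=5, physical=[b,f,C,G,E,F,D], logical=[F,D,b,f,C,G,E]
After op 8 (swap(0, 4)): offset=5, physical=[b,f,F,G,E,C,D], logical=[C,D,b,f,F,G,E]
After op 9 (swap(1, 5)): offset=5, physical=[b,f,F,D,E,C,G], logical=[C,G,b,f,F,D,E]
After op 10 (rotate(+1)): offset=6, physical=[b,f,F,D,E,C,G], logical=[G,b,f,F,D,E,C]
After op 11 (rotate(-3)): offset=3, physical=[b,f,F,D,E,C,G], logical=[D,E,C,G,b,f,F]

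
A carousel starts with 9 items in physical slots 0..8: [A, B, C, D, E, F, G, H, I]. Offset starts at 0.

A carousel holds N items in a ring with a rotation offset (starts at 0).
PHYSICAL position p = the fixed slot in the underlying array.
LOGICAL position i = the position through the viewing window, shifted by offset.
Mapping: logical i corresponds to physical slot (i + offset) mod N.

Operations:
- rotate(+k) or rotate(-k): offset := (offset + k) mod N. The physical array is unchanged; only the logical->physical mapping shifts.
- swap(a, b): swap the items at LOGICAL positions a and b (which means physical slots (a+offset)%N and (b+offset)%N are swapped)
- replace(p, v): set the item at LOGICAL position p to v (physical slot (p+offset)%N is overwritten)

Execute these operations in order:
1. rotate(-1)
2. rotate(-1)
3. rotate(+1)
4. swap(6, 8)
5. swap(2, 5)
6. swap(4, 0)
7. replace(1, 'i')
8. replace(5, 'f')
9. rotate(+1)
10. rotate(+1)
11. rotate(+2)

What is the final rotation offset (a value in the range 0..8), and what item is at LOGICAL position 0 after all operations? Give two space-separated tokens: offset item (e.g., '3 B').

After op 1 (rotate(-1)): offset=8, physical=[A,B,C,D,E,F,G,H,I], logical=[I,A,B,C,D,E,F,G,H]
After op 2 (rotate(-1)): offset=7, physical=[A,B,C,D,E,F,G,H,I], logical=[H,I,A,B,C,D,E,F,G]
After op 3 (rotate(+1)): offset=8, physical=[A,B,C,D,E,F,G,H,I], logical=[I,A,B,C,D,E,F,G,H]
After op 4 (swap(6, 8)): offset=8, physical=[A,B,C,D,E,H,G,F,I], logical=[I,A,B,C,D,E,H,G,F]
After op 5 (swap(2, 5)): offset=8, physical=[A,E,C,D,B,H,G,F,I], logical=[I,A,E,C,D,B,H,G,F]
After op 6 (swap(4, 0)): offset=8, physical=[A,E,C,I,B,H,G,F,D], logical=[D,A,E,C,I,B,H,G,F]
After op 7 (replace(1, 'i')): offset=8, physical=[i,E,C,I,B,H,G,F,D], logical=[D,i,E,C,I,B,H,G,F]
After op 8 (replace(5, 'f')): offset=8, physical=[i,E,C,I,f,H,G,F,D], logical=[D,i,E,C,I,f,H,G,F]
After op 9 (rotate(+1)): offset=0, physical=[i,E,C,I,f,H,G,F,D], logical=[i,E,C,I,f,H,G,F,D]
After op 10 (rotate(+1)): offset=1, physical=[i,E,C,I,f,H,G,F,D], logical=[E,C,I,f,H,G,F,D,i]
After op 11 (rotate(+2)): offset=3, physical=[i,E,C,I,f,H,G,F,D], logical=[I,f,H,G,F,D,i,E,C]

Answer: 3 I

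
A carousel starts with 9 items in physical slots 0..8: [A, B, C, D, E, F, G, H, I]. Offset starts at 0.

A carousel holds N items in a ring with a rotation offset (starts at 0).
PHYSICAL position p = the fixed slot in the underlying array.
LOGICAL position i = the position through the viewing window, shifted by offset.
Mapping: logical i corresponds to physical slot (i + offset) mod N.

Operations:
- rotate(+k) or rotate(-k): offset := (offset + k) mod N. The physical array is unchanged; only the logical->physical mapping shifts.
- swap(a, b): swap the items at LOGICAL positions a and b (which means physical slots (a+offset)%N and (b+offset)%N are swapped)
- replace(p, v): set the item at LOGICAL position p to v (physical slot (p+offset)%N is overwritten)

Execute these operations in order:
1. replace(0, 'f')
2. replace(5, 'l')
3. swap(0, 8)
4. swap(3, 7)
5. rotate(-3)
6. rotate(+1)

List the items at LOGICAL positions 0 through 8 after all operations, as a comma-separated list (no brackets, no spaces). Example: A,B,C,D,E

After op 1 (replace(0, 'f')): offset=0, physical=[f,B,C,D,E,F,G,H,I], logical=[f,B,C,D,E,F,G,H,I]
After op 2 (replace(5, 'l')): offset=0, physical=[f,B,C,D,E,l,G,H,I], logical=[f,B,C,D,E,l,G,H,I]
After op 3 (swap(0, 8)): offset=0, physical=[I,B,C,D,E,l,G,H,f], logical=[I,B,C,D,E,l,G,H,f]
After op 4 (swap(3, 7)): offset=0, physical=[I,B,C,H,E,l,G,D,f], logical=[I,B,C,H,E,l,G,D,f]
After op 5 (rotate(-3)): offset=6, physical=[I,B,C,H,E,l,G,D,f], logical=[G,D,f,I,B,C,H,E,l]
After op 6 (rotate(+1)): offset=7, physical=[I,B,C,H,E,l,G,D,f], logical=[D,f,I,B,C,H,E,l,G]

Answer: D,f,I,B,C,H,E,l,G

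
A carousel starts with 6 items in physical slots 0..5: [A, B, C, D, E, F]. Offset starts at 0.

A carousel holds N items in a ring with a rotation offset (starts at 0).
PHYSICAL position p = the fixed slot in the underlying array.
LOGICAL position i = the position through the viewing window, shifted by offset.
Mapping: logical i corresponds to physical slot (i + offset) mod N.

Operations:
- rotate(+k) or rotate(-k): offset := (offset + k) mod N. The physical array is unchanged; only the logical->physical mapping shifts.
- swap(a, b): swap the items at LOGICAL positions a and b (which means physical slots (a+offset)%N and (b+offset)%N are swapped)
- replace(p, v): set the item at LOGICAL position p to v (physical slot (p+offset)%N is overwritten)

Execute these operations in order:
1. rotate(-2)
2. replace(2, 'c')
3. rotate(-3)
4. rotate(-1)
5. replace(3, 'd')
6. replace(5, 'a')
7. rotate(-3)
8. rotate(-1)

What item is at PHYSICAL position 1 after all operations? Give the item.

After op 1 (rotate(-2)): offset=4, physical=[A,B,C,D,E,F], logical=[E,F,A,B,C,D]
After op 2 (replace(2, 'c')): offset=4, physical=[c,B,C,D,E,F], logical=[E,F,c,B,C,D]
After op 3 (rotate(-3)): offset=1, physical=[c,B,C,D,E,F], logical=[B,C,D,E,F,c]
After op 4 (rotate(-1)): offset=0, physical=[c,B,C,D,E,F], logical=[c,B,C,D,E,F]
After op 5 (replace(3, 'd')): offset=0, physical=[c,B,C,d,E,F], logical=[c,B,C,d,E,F]
After op 6 (replace(5, 'a')): offset=0, physical=[c,B,C,d,E,a], logical=[c,B,C,d,E,a]
After op 7 (rotate(-3)): offset=3, physical=[c,B,C,d,E,a], logical=[d,E,a,c,B,C]
After op 8 (rotate(-1)): offset=2, physical=[c,B,C,d,E,a], logical=[C,d,E,a,c,B]

Answer: B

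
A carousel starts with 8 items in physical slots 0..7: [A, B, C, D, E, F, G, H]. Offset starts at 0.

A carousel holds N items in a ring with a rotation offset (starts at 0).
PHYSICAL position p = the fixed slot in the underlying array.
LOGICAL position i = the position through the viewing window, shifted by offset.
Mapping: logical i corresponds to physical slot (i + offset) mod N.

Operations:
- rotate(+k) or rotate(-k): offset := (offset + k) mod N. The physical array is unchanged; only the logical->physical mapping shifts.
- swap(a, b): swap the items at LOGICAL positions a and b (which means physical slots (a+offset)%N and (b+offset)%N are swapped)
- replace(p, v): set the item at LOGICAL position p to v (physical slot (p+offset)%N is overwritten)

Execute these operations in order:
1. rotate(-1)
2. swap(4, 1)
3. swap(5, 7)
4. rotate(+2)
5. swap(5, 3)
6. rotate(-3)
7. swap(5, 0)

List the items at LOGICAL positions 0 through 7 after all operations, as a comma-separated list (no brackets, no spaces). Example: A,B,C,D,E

After op 1 (rotate(-1)): offset=7, physical=[A,B,C,D,E,F,G,H], logical=[H,A,B,C,D,E,F,G]
After op 2 (swap(4, 1)): offset=7, physical=[D,B,C,A,E,F,G,H], logical=[H,D,B,C,A,E,F,G]
After op 3 (swap(5, 7)): offset=7, physical=[D,B,C,A,G,F,E,H], logical=[H,D,B,C,A,G,F,E]
After op 4 (rotate(+2)): offset=1, physical=[D,B,C,A,G,F,E,H], logical=[B,C,A,G,F,E,H,D]
After op 5 (swap(5, 3)): offset=1, physical=[D,B,C,A,E,F,G,H], logical=[B,C,A,E,F,G,H,D]
After op 6 (rotate(-3)): offset=6, physical=[D,B,C,A,E,F,G,H], logical=[G,H,D,B,C,A,E,F]
After op 7 (swap(5, 0)): offset=6, physical=[D,B,C,G,E,F,A,H], logical=[A,H,D,B,C,G,E,F]

Answer: A,H,D,B,C,G,E,F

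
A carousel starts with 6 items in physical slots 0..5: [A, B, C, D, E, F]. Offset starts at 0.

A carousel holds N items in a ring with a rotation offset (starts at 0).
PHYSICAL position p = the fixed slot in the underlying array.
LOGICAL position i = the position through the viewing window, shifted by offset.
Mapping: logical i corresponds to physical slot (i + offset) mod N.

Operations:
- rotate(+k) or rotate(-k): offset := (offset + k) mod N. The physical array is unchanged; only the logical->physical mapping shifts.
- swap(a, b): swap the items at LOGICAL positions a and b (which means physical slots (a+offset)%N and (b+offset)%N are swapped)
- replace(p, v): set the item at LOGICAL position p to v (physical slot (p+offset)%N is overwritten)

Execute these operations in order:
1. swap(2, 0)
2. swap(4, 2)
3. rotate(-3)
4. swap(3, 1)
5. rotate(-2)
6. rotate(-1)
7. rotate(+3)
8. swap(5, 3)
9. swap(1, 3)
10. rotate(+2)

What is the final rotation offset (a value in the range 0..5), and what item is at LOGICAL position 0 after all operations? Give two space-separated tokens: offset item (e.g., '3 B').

Answer: 5 F

Derivation:
After op 1 (swap(2, 0)): offset=0, physical=[C,B,A,D,E,F], logical=[C,B,A,D,E,F]
After op 2 (swap(4, 2)): offset=0, physical=[C,B,E,D,A,F], logical=[C,B,E,D,A,F]
After op 3 (rotate(-3)): offset=3, physical=[C,B,E,D,A,F], logical=[D,A,F,C,B,E]
After op 4 (swap(3, 1)): offset=3, physical=[A,B,E,D,C,F], logical=[D,C,F,A,B,E]
After op 5 (rotate(-2)): offset=1, physical=[A,B,E,D,C,F], logical=[B,E,D,C,F,A]
After op 6 (rotate(-1)): offset=0, physical=[A,B,E,D,C,F], logical=[A,B,E,D,C,F]
After op 7 (rotate(+3)): offset=3, physical=[A,B,E,D,C,F], logical=[D,C,F,A,B,E]
After op 8 (swap(5, 3)): offset=3, physical=[E,B,A,D,C,F], logical=[D,C,F,E,B,A]
After op 9 (swap(1, 3)): offset=3, physical=[C,B,A,D,E,F], logical=[D,E,F,C,B,A]
After op 10 (rotate(+2)): offset=5, physical=[C,B,A,D,E,F], logical=[F,C,B,A,D,E]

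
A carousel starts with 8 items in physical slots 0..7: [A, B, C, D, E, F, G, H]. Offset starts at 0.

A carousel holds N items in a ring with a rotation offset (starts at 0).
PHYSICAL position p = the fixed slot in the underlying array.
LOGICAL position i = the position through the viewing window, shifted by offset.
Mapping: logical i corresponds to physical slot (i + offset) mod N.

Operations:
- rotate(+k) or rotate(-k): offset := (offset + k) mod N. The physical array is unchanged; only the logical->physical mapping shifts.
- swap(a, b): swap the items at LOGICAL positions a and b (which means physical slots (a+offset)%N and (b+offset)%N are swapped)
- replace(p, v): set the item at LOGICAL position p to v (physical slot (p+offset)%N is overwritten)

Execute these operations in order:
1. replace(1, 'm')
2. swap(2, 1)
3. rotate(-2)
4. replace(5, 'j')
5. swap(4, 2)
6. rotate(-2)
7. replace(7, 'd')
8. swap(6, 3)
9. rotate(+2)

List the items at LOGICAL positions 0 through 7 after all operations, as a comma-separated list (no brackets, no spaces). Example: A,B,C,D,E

After op 1 (replace(1, 'm')): offset=0, physical=[A,m,C,D,E,F,G,H], logical=[A,m,C,D,E,F,G,H]
After op 2 (swap(2, 1)): offset=0, physical=[A,C,m,D,E,F,G,H], logical=[A,C,m,D,E,F,G,H]
After op 3 (rotate(-2)): offset=6, physical=[A,C,m,D,E,F,G,H], logical=[G,H,A,C,m,D,E,F]
After op 4 (replace(5, 'j')): offset=6, physical=[A,C,m,j,E,F,G,H], logical=[G,H,A,C,m,j,E,F]
After op 5 (swap(4, 2)): offset=6, physical=[m,C,A,j,E,F,G,H], logical=[G,H,m,C,A,j,E,F]
After op 6 (rotate(-2)): offset=4, physical=[m,C,A,j,E,F,G,H], logical=[E,F,G,H,m,C,A,j]
After op 7 (replace(7, 'd')): offset=4, physical=[m,C,A,d,E,F,G,H], logical=[E,F,G,H,m,C,A,d]
After op 8 (swap(6, 3)): offset=4, physical=[m,C,H,d,E,F,G,A], logical=[E,F,G,A,m,C,H,d]
After op 9 (rotate(+2)): offset=6, physical=[m,C,H,d,E,F,G,A], logical=[G,A,m,C,H,d,E,F]

Answer: G,A,m,C,H,d,E,F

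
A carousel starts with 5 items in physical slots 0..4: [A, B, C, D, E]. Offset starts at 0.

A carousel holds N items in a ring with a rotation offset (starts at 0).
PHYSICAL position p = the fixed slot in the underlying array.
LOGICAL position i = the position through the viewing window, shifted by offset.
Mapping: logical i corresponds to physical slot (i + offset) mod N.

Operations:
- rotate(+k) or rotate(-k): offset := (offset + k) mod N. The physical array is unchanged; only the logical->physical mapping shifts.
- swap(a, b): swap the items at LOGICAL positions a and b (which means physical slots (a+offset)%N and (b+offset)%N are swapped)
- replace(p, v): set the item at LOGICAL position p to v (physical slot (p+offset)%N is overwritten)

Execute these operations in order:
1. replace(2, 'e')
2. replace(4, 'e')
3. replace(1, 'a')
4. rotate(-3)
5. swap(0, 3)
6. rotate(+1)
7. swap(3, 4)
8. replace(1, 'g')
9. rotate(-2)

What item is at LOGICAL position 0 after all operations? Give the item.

After op 1 (replace(2, 'e')): offset=0, physical=[A,B,e,D,E], logical=[A,B,e,D,E]
After op 2 (replace(4, 'e')): offset=0, physical=[A,B,e,D,e], logical=[A,B,e,D,e]
After op 3 (replace(1, 'a')): offset=0, physical=[A,a,e,D,e], logical=[A,a,e,D,e]
After op 4 (rotate(-3)): offset=2, physical=[A,a,e,D,e], logical=[e,D,e,A,a]
After op 5 (swap(0, 3)): offset=2, physical=[e,a,A,D,e], logical=[A,D,e,e,a]
After op 6 (rotate(+1)): offset=3, physical=[e,a,A,D,e], logical=[D,e,e,a,A]
After op 7 (swap(3, 4)): offset=3, physical=[e,A,a,D,e], logical=[D,e,e,A,a]
After op 8 (replace(1, 'g')): offset=3, physical=[e,A,a,D,g], logical=[D,g,e,A,a]
After op 9 (rotate(-2)): offset=1, physical=[e,A,a,D,g], logical=[A,a,D,g,e]

Answer: A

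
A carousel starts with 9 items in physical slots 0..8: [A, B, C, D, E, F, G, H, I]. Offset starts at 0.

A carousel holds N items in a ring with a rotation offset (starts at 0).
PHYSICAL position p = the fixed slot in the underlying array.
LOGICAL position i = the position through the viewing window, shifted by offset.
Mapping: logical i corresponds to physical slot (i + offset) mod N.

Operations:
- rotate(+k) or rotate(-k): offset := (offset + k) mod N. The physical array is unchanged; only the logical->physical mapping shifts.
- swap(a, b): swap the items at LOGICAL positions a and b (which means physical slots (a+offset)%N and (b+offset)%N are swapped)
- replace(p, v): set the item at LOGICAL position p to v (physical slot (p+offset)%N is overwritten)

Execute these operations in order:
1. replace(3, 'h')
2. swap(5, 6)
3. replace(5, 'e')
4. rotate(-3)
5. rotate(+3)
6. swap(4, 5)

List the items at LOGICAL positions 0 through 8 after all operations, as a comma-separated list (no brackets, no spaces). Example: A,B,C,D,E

Answer: A,B,C,h,e,E,F,H,I

Derivation:
After op 1 (replace(3, 'h')): offset=0, physical=[A,B,C,h,E,F,G,H,I], logical=[A,B,C,h,E,F,G,H,I]
After op 2 (swap(5, 6)): offset=0, physical=[A,B,C,h,E,G,F,H,I], logical=[A,B,C,h,E,G,F,H,I]
After op 3 (replace(5, 'e')): offset=0, physical=[A,B,C,h,E,e,F,H,I], logical=[A,B,C,h,E,e,F,H,I]
After op 4 (rotate(-3)): offset=6, physical=[A,B,C,h,E,e,F,H,I], logical=[F,H,I,A,B,C,h,E,e]
After op 5 (rotate(+3)): offset=0, physical=[A,B,C,h,E,e,F,H,I], logical=[A,B,C,h,E,e,F,H,I]
After op 6 (swap(4, 5)): offset=0, physical=[A,B,C,h,e,E,F,H,I], logical=[A,B,C,h,e,E,F,H,I]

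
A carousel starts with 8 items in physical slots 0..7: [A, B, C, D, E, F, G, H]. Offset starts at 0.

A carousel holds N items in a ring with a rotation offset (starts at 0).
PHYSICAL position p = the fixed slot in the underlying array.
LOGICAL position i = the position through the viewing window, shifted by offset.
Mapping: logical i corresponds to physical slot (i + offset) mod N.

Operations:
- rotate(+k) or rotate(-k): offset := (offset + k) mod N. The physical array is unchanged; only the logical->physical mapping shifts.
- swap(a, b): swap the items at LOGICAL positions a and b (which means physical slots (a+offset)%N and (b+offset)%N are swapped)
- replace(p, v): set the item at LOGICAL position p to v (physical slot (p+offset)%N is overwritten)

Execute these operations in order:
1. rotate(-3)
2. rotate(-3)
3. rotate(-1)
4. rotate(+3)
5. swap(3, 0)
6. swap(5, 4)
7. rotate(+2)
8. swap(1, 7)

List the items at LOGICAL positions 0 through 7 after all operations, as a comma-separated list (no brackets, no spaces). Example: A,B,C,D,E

After op 1 (rotate(-3)): offset=5, physical=[A,B,C,D,E,F,G,H], logical=[F,G,H,A,B,C,D,E]
After op 2 (rotate(-3)): offset=2, physical=[A,B,C,D,E,F,G,H], logical=[C,D,E,F,G,H,A,B]
After op 3 (rotate(-1)): offset=1, physical=[A,B,C,D,E,F,G,H], logical=[B,C,D,E,F,G,H,A]
After op 4 (rotate(+3)): offset=4, physical=[A,B,C,D,E,F,G,H], logical=[E,F,G,H,A,B,C,D]
After op 5 (swap(3, 0)): offset=4, physical=[A,B,C,D,H,F,G,E], logical=[H,F,G,E,A,B,C,D]
After op 6 (swap(5, 4)): offset=4, physical=[B,A,C,D,H,F,G,E], logical=[H,F,G,E,B,A,C,D]
After op 7 (rotate(+2)): offset=6, physical=[B,A,C,D,H,F,G,E], logical=[G,E,B,A,C,D,H,F]
After op 8 (swap(1, 7)): offset=6, physical=[B,A,C,D,H,E,G,F], logical=[G,F,B,A,C,D,H,E]

Answer: G,F,B,A,C,D,H,E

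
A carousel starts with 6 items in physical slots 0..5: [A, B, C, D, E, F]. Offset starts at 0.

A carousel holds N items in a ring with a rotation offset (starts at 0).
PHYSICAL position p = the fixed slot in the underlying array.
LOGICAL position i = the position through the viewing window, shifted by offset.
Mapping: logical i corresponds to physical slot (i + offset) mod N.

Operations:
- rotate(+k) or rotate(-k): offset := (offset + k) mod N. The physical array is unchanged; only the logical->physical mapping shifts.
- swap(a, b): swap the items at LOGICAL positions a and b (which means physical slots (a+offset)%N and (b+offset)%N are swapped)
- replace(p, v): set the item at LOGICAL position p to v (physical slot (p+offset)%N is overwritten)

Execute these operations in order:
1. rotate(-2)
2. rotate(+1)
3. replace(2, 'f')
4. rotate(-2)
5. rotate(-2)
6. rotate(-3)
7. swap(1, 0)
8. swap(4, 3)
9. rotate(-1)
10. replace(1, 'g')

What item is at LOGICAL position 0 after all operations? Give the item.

After op 1 (rotate(-2)): offset=4, physical=[A,B,C,D,E,F], logical=[E,F,A,B,C,D]
After op 2 (rotate(+1)): offset=5, physical=[A,B,C,D,E,F], logical=[F,A,B,C,D,E]
After op 3 (replace(2, 'f')): offset=5, physical=[A,f,C,D,E,F], logical=[F,A,f,C,D,E]
After op 4 (rotate(-2)): offset=3, physical=[A,f,C,D,E,F], logical=[D,E,F,A,f,C]
After op 5 (rotate(-2)): offset=1, physical=[A,f,C,D,E,F], logical=[f,C,D,E,F,A]
After op 6 (rotate(-3)): offset=4, physical=[A,f,C,D,E,F], logical=[E,F,A,f,C,D]
After op 7 (swap(1, 0)): offset=4, physical=[A,f,C,D,F,E], logical=[F,E,A,f,C,D]
After op 8 (swap(4, 3)): offset=4, physical=[A,C,f,D,F,E], logical=[F,E,A,C,f,D]
After op 9 (rotate(-1)): offset=3, physical=[A,C,f,D,F,E], logical=[D,F,E,A,C,f]
After op 10 (replace(1, 'g')): offset=3, physical=[A,C,f,D,g,E], logical=[D,g,E,A,C,f]

Answer: D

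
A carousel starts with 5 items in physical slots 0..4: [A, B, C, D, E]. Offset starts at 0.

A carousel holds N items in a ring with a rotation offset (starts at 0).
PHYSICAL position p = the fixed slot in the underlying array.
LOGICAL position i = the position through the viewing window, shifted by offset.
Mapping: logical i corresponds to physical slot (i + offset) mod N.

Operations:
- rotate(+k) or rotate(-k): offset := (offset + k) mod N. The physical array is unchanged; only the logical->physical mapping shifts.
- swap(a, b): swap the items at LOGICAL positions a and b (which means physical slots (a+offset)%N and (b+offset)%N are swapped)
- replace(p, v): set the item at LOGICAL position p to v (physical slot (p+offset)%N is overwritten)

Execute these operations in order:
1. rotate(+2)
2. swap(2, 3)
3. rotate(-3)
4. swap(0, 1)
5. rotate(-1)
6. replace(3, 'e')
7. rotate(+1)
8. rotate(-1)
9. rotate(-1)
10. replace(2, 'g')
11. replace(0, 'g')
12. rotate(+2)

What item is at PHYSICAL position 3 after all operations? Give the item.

After op 1 (rotate(+2)): offset=2, physical=[A,B,C,D,E], logical=[C,D,E,A,B]
After op 2 (swap(2, 3)): offset=2, physical=[E,B,C,D,A], logical=[C,D,A,E,B]
After op 3 (rotate(-3)): offset=4, physical=[E,B,C,D,A], logical=[A,E,B,C,D]
After op 4 (swap(0, 1)): offset=4, physical=[A,B,C,D,E], logical=[E,A,B,C,D]
After op 5 (rotate(-1)): offset=3, physical=[A,B,C,D,E], logical=[D,E,A,B,C]
After op 6 (replace(3, 'e')): offset=3, physical=[A,e,C,D,E], logical=[D,E,A,e,C]
After op 7 (rotate(+1)): offset=4, physical=[A,e,C,D,E], logical=[E,A,e,C,D]
After op 8 (rotate(-1)): offset=3, physical=[A,e,C,D,E], logical=[D,E,A,e,C]
After op 9 (rotate(-1)): offset=2, physical=[A,e,C,D,E], logical=[C,D,E,A,e]
After op 10 (replace(2, 'g')): offset=2, physical=[A,e,C,D,g], logical=[C,D,g,A,e]
After op 11 (replace(0, 'g')): offset=2, physical=[A,e,g,D,g], logical=[g,D,g,A,e]
After op 12 (rotate(+2)): offset=4, physical=[A,e,g,D,g], logical=[g,A,e,g,D]

Answer: D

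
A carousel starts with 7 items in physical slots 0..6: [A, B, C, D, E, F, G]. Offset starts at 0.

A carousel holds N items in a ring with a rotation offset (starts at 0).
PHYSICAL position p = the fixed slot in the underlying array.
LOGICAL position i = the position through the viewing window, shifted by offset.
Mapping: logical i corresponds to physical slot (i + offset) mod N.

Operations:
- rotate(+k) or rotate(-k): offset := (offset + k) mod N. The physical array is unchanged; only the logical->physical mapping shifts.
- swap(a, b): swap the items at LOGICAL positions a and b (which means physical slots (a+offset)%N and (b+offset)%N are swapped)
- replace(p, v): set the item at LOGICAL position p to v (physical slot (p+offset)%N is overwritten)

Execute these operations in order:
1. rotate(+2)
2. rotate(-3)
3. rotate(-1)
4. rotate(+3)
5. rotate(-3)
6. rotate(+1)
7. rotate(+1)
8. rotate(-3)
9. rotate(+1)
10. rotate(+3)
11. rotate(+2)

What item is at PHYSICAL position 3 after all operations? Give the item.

Answer: D

Derivation:
After op 1 (rotate(+2)): offset=2, physical=[A,B,C,D,E,F,G], logical=[C,D,E,F,G,A,B]
After op 2 (rotate(-3)): offset=6, physical=[A,B,C,D,E,F,G], logical=[G,A,B,C,D,E,F]
After op 3 (rotate(-1)): offset=5, physical=[A,B,C,D,E,F,G], logical=[F,G,A,B,C,D,E]
After op 4 (rotate(+3)): offset=1, physical=[A,B,C,D,E,F,G], logical=[B,C,D,E,F,G,A]
After op 5 (rotate(-3)): offset=5, physical=[A,B,C,D,E,F,G], logical=[F,G,A,B,C,D,E]
After op 6 (rotate(+1)): offset=6, physical=[A,B,C,D,E,F,G], logical=[G,A,B,C,D,E,F]
After op 7 (rotate(+1)): offset=0, physical=[A,B,C,D,E,F,G], logical=[A,B,C,D,E,F,G]
After op 8 (rotate(-3)): offset=4, physical=[A,B,C,D,E,F,G], logical=[E,F,G,A,B,C,D]
After op 9 (rotate(+1)): offset=5, physical=[A,B,C,D,E,F,G], logical=[F,G,A,B,C,D,E]
After op 10 (rotate(+3)): offset=1, physical=[A,B,C,D,E,F,G], logical=[B,C,D,E,F,G,A]
After op 11 (rotate(+2)): offset=3, physical=[A,B,C,D,E,F,G], logical=[D,E,F,G,A,B,C]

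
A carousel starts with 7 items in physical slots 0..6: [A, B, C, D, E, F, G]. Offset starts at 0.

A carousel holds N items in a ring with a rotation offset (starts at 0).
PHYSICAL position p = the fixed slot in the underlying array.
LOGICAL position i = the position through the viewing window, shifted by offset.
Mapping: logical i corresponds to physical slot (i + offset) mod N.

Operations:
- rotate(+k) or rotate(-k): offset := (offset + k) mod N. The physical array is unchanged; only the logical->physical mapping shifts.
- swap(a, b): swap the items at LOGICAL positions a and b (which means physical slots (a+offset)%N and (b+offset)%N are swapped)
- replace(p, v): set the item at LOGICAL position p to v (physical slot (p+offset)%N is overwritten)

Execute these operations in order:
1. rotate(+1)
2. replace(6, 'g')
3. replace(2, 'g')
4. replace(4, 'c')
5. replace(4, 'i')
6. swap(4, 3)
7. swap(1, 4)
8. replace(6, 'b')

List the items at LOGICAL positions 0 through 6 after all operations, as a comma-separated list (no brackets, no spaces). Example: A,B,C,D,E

Answer: B,E,g,i,C,G,b

Derivation:
After op 1 (rotate(+1)): offset=1, physical=[A,B,C,D,E,F,G], logical=[B,C,D,E,F,G,A]
After op 2 (replace(6, 'g')): offset=1, physical=[g,B,C,D,E,F,G], logical=[B,C,D,E,F,G,g]
After op 3 (replace(2, 'g')): offset=1, physical=[g,B,C,g,E,F,G], logical=[B,C,g,E,F,G,g]
After op 4 (replace(4, 'c')): offset=1, physical=[g,B,C,g,E,c,G], logical=[B,C,g,E,c,G,g]
After op 5 (replace(4, 'i')): offset=1, physical=[g,B,C,g,E,i,G], logical=[B,C,g,E,i,G,g]
After op 6 (swap(4, 3)): offset=1, physical=[g,B,C,g,i,E,G], logical=[B,C,g,i,E,G,g]
After op 7 (swap(1, 4)): offset=1, physical=[g,B,E,g,i,C,G], logical=[B,E,g,i,C,G,g]
After op 8 (replace(6, 'b')): offset=1, physical=[b,B,E,g,i,C,G], logical=[B,E,g,i,C,G,b]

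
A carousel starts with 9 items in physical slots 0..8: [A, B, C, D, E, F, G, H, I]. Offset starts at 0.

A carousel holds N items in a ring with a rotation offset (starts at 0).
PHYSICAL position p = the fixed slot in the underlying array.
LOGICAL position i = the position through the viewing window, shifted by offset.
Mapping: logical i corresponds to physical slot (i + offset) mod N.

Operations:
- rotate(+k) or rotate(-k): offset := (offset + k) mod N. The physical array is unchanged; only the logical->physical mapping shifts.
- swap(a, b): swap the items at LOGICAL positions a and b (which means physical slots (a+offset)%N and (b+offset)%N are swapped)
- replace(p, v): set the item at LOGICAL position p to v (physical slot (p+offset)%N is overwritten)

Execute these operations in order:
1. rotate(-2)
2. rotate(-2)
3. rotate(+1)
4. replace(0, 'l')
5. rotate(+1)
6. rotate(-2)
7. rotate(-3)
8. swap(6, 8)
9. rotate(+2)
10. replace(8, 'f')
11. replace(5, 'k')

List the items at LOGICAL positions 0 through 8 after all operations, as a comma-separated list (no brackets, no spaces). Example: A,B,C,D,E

After op 1 (rotate(-2)): offset=7, physical=[A,B,C,D,E,F,G,H,I], logical=[H,I,A,B,C,D,E,F,G]
After op 2 (rotate(-2)): offset=5, physical=[A,B,C,D,E,F,G,H,I], logical=[F,G,H,I,A,B,C,D,E]
After op 3 (rotate(+1)): offset=6, physical=[A,B,C,D,E,F,G,H,I], logical=[G,H,I,A,B,C,D,E,F]
After op 4 (replace(0, 'l')): offset=6, physical=[A,B,C,D,E,F,l,H,I], logical=[l,H,I,A,B,C,D,E,F]
After op 5 (rotate(+1)): offset=7, physical=[A,B,C,D,E,F,l,H,I], logical=[H,I,A,B,C,D,E,F,l]
After op 6 (rotate(-2)): offset=5, physical=[A,B,C,D,E,F,l,H,I], logical=[F,l,H,I,A,B,C,D,E]
After op 7 (rotate(-3)): offset=2, physical=[A,B,C,D,E,F,l,H,I], logical=[C,D,E,F,l,H,I,A,B]
After op 8 (swap(6, 8)): offset=2, physical=[A,I,C,D,E,F,l,H,B], logical=[C,D,E,F,l,H,B,A,I]
After op 9 (rotate(+2)): offset=4, physical=[A,I,C,D,E,F,l,H,B], logical=[E,F,l,H,B,A,I,C,D]
After op 10 (replace(8, 'f')): offset=4, physical=[A,I,C,f,E,F,l,H,B], logical=[E,F,l,H,B,A,I,C,f]
After op 11 (replace(5, 'k')): offset=4, physical=[k,I,C,f,E,F,l,H,B], logical=[E,F,l,H,B,k,I,C,f]

Answer: E,F,l,H,B,k,I,C,f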